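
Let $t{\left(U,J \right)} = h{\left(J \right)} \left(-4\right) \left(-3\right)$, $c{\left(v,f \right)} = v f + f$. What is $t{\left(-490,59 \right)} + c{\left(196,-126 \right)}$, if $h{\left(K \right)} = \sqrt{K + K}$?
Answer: $-24822 + 12 \sqrt{118} \approx -24692.0$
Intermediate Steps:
$h{\left(K \right)} = \sqrt{2} \sqrt{K}$ ($h{\left(K \right)} = \sqrt{2 K} = \sqrt{2} \sqrt{K}$)
$c{\left(v,f \right)} = f + f v$ ($c{\left(v,f \right)} = f v + f = f + f v$)
$t{\left(U,J \right)} = 12 \sqrt{2} \sqrt{J}$ ($t{\left(U,J \right)} = \sqrt{2} \sqrt{J} \left(-4\right) \left(-3\right) = - 4 \sqrt{2} \sqrt{J} \left(-3\right) = 12 \sqrt{2} \sqrt{J}$)
$t{\left(-490,59 \right)} + c{\left(196,-126 \right)} = 12 \sqrt{2} \sqrt{59} - 126 \left(1 + 196\right) = 12 \sqrt{118} - 24822 = -24822 + 12 \sqrt{118}$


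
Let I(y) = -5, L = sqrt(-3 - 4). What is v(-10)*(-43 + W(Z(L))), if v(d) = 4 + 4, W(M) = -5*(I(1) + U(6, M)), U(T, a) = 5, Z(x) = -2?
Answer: -344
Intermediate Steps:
L = I*sqrt(7) (L = sqrt(-7) = I*sqrt(7) ≈ 2.6458*I)
W(M) = 0 (W(M) = -5*(-5 + 5) = -5*0 = 0)
v(d) = 8
v(-10)*(-43 + W(Z(L))) = 8*(-43 + 0) = 8*(-43) = -344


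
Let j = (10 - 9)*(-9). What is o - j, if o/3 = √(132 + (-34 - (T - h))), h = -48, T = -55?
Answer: 9 + 3*√105 ≈ 39.741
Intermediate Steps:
o = 3*√105 (o = 3*√(132 + (-34 - (-55 - 1*(-48)))) = 3*√(132 + (-34 - (-55 + 48))) = 3*√(132 + (-34 - 1*(-7))) = 3*√(132 + (-34 + 7)) = 3*√(132 - 27) = 3*√105 ≈ 30.741)
j = -9 (j = 1*(-9) = -9)
o - j = 3*√105 - 1*(-9) = 3*√105 + 9 = 9 + 3*√105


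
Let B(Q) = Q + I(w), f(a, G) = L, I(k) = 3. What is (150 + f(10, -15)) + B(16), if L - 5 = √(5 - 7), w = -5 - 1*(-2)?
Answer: 174 + I*√2 ≈ 174.0 + 1.4142*I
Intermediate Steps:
w = -3 (w = -5 + 2 = -3)
L = 5 + I*√2 (L = 5 + √(5 - 7) = 5 + √(-2) = 5 + I*√2 ≈ 5.0 + 1.4142*I)
f(a, G) = 5 + I*√2
B(Q) = 3 + Q (B(Q) = Q + 3 = 3 + Q)
(150 + f(10, -15)) + B(16) = (150 + (5 + I*√2)) + (3 + 16) = (155 + I*√2) + 19 = 174 + I*√2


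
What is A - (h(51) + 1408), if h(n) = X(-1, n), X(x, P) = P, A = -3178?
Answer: -4637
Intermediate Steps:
h(n) = n
A - (h(51) + 1408) = -3178 - (51 + 1408) = -3178 - 1*1459 = -3178 - 1459 = -4637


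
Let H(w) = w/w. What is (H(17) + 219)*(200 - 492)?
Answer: -64240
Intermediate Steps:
H(w) = 1
(H(17) + 219)*(200 - 492) = (1 + 219)*(200 - 492) = 220*(-292) = -64240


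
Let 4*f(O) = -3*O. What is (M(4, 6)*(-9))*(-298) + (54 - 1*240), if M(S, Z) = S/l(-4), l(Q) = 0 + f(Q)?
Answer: 3390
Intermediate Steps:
f(O) = -3*O/4 (f(O) = (-3*O)/4 = -3*O/4)
l(Q) = -3*Q/4 (l(Q) = 0 - 3*Q/4 = -3*Q/4)
M(S, Z) = S/3 (M(S, Z) = S/((-¾*(-4))) = S/3)
(M(4, 6)*(-9))*(-298) + (54 - 1*240) = (((⅓)*4)*(-9))*(-298) + (54 - 1*240) = ((4/3)*(-9))*(-298) + (54 - 240) = -12*(-298) - 186 = 3576 - 186 = 3390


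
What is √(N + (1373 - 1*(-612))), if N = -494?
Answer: √1491 ≈ 38.613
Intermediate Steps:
√(N + (1373 - 1*(-612))) = √(-494 + (1373 - 1*(-612))) = √(-494 + (1373 + 612)) = √(-494 + 1985) = √1491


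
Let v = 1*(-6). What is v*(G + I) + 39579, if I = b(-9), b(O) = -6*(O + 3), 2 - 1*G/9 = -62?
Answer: 35907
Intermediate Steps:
G = 576 (G = 18 - 9*(-62) = 18 + 558 = 576)
v = -6
b(O) = -18 - 6*O (b(O) = -6*(3 + O) = -18 - 6*O)
I = 36 (I = -18 - 6*(-9) = -18 + 54 = 36)
v*(G + I) + 39579 = -6*(576 + 36) + 39579 = -6*612 + 39579 = -3672 + 39579 = 35907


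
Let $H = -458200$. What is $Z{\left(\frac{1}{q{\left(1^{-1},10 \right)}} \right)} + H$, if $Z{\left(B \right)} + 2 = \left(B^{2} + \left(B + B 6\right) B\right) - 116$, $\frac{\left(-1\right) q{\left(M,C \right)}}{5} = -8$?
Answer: $- \frac{91663599}{200} \approx -4.5832 \cdot 10^{5}$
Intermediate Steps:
$q{\left(M,C \right)} = 40$ ($q{\left(M,C \right)} = \left(-5\right) \left(-8\right) = 40$)
$Z{\left(B \right)} = -118 + 8 B^{2}$ ($Z{\left(B \right)} = -2 - \left(116 - B^{2} - \left(B + B 6\right) B\right) = -2 - \left(116 - B^{2} - \left(B + 6 B\right) B\right) = -2 - \left(116 - B^{2} - 7 B B\right) = -2 + \left(\left(B^{2} + 7 B^{2}\right) - 116\right) = -2 + \left(8 B^{2} - 116\right) = -2 + \left(-116 + 8 B^{2}\right) = -118 + 8 B^{2}$)
$Z{\left(\frac{1}{q{\left(1^{-1},10 \right)}} \right)} + H = \left(-118 + 8 \left(\frac{1}{40}\right)^{2}\right) - 458200 = \left(-118 + \frac{8}{1600}\right) - 458200 = \left(-118 + 8 \cdot \frac{1}{1600}\right) - 458200 = \left(-118 + \frac{1}{200}\right) - 458200 = - \frac{23599}{200} - 458200 = - \frac{91663599}{200}$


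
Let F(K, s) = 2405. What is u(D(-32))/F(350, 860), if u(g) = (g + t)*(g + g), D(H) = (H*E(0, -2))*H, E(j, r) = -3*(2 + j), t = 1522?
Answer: 56795136/2405 ≈ 23615.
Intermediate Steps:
E(j, r) = -6 - 3*j
D(H) = -6*H² (D(H) = (H*(-6 - 3*0))*H = (H*(-6 + 0))*H = (H*(-6))*H = (-6*H)*H = -6*H²)
u(g) = 2*g*(1522 + g) (u(g) = (g + 1522)*(g + g) = (1522 + g)*(2*g) = 2*g*(1522 + g))
u(D(-32))/F(350, 860) = (2*(-6*(-32)²)*(1522 - 6*(-32)²))/2405 = (2*(-6*1024)*(1522 - 6*1024))*(1/2405) = (2*(-6144)*(1522 - 6144))*(1/2405) = (2*(-6144)*(-4622))*(1/2405) = 56795136*(1/2405) = 56795136/2405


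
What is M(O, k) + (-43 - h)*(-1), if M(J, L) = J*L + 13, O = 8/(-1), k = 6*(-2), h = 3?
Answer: 155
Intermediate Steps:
k = -12
O = -8 (O = 8*(-1) = -8)
M(J, L) = 13 + J*L
M(O, k) + (-43 - h)*(-1) = (13 - 8*(-12)) + (-43 - 1*3)*(-1) = (13 + 96) + (-43 - 3)*(-1) = 109 - 46*(-1) = 109 + 46 = 155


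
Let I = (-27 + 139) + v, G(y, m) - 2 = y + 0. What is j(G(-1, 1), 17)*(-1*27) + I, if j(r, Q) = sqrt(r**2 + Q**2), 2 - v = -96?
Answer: 210 - 27*sqrt(290) ≈ -249.79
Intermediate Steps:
v = 98 (v = 2 - 1*(-96) = 2 + 96 = 98)
G(y, m) = 2 + y (G(y, m) = 2 + (y + 0) = 2 + y)
I = 210 (I = (-27 + 139) + 98 = 112 + 98 = 210)
j(r, Q) = sqrt(Q**2 + r**2)
j(G(-1, 1), 17)*(-1*27) + I = sqrt(17**2 + (2 - 1)**2)*(-1*27) + 210 = sqrt(289 + 1**2)*(-27) + 210 = sqrt(289 + 1)*(-27) + 210 = sqrt(290)*(-27) + 210 = -27*sqrt(290) + 210 = 210 - 27*sqrt(290)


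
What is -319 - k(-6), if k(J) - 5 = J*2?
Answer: -312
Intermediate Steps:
k(J) = 5 + 2*J (k(J) = 5 + J*2 = 5 + 2*J)
-319 - k(-6) = -319 - (5 + 2*(-6)) = -319 - (5 - 12) = -319 - 1*(-7) = -319 + 7 = -312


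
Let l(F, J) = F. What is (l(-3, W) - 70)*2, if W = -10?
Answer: -146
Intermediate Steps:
(l(-3, W) - 70)*2 = (-3 - 70)*2 = -73*2 = -146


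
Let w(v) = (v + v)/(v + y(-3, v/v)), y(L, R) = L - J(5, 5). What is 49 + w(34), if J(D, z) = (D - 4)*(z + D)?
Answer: 1097/21 ≈ 52.238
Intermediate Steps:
J(D, z) = (-4 + D)*(D + z)
y(L, R) = -10 + L (y(L, R) = L - (5**2 - 4*5 - 4*5 + 5*5) = L - (25 - 20 - 20 + 25) = L - 1*10 = L - 10 = -10 + L)
w(v) = 2*v/(-13 + v) (w(v) = (v + v)/(v + (-10 - 3)) = (2*v)/(v - 13) = (2*v)/(-13 + v) = 2*v/(-13 + v))
49 + w(34) = 49 + 2*34/(-13 + 34) = 49 + 2*34/21 = 49 + 2*34*(1/21) = 49 + 68/21 = 1097/21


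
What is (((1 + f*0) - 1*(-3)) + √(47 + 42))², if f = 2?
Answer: (4 + √89)² ≈ 180.47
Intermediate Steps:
(((1 + f*0) - 1*(-3)) + √(47 + 42))² = (((1 + 2*0) - 1*(-3)) + √(47 + 42))² = (((1 + 0) + 3) + √89)² = ((1 + 3) + √89)² = (4 + √89)²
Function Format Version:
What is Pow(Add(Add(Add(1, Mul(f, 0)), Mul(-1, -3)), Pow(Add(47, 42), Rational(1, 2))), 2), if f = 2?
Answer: Pow(Add(4, Pow(89, Rational(1, 2))), 2) ≈ 180.47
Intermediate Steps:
Pow(Add(Add(Add(1, Mul(f, 0)), Mul(-1, -3)), Pow(Add(47, 42), Rational(1, 2))), 2) = Pow(Add(Add(Add(1, Mul(2, 0)), Mul(-1, -3)), Pow(Add(47, 42), Rational(1, 2))), 2) = Pow(Add(Add(Add(1, 0), 3), Pow(89, Rational(1, 2))), 2) = Pow(Add(Add(1, 3), Pow(89, Rational(1, 2))), 2) = Pow(Add(4, Pow(89, Rational(1, 2))), 2)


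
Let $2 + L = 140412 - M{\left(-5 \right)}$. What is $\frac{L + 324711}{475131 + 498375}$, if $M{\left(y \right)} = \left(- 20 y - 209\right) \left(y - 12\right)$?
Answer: $\frac{231634}{486753} \approx 0.47588$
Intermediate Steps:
$M{\left(y \right)} = \left(-209 - 20 y\right) \left(-12 + y\right)$
$L = 138557$ ($L = -2 - \left(-137904 - 500 - 155\right) = -2 + \left(140412 - \left(2508 - 500 - 155\right)\right) = -2 + \left(140412 - 1853\right) = -2 + 138559 = 138557$)
$\frac{L + 324711}{475131 + 498375} = \frac{138557 + 324711}{475131 + 498375} = \frac{463268}{973506} = 463268 \cdot \frac{1}{973506} = \frac{231634}{486753}$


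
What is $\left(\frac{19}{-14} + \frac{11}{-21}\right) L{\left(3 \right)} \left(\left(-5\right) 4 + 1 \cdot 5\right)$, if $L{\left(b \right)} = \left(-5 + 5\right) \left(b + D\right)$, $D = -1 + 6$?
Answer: $0$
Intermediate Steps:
$D = 5$
$L{\left(b \right)} = 0$ ($L{\left(b \right)} = \left(-5 + 5\right) \left(b + 5\right) = 0 \left(5 + b\right) = 0$)
$\left(\frac{19}{-14} + \frac{11}{-21}\right) L{\left(3 \right)} \left(\left(-5\right) 4 + 1 \cdot 5\right) = \left(\frac{19}{-14} + \frac{11}{-21}\right) 0 \left(\left(-5\right) 4 + 1 \cdot 5\right) = \left(19 \left(- \frac{1}{14}\right) + 11 \left(- \frac{1}{21}\right)\right) 0 \left(-20 + 5\right) = \left(- \frac{19}{14} - \frac{11}{21}\right) 0 \left(-15\right) = \left(- \frac{79}{42}\right) 0 \left(-15\right) = 0 \left(-15\right) = 0$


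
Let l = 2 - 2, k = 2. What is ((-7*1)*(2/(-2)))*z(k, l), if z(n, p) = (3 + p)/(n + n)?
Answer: 21/4 ≈ 5.2500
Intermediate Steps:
l = 0
z(n, p) = (3 + p)/(2*n) (z(n, p) = (3 + p)/((2*n)) = (3 + p)*(1/(2*n)) = (3 + p)/(2*n))
((-7*1)*(2/(-2)))*z(k, l) = ((-7*1)*(2/(-2)))*((½)*(3 + 0)/2) = (-14*(-1)/2)*((½)*(½)*3) = -7*(-1)*(¾) = 7*(¾) = 21/4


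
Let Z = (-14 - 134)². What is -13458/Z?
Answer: -6729/10952 ≈ -0.61441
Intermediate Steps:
Z = 21904 (Z = (-148)² = 21904)
-13458/Z = -13458/21904 = -13458*1/21904 = -6729/10952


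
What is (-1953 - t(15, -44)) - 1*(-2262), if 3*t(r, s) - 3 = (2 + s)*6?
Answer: 392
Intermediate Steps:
t(r, s) = 5 + 2*s (t(r, s) = 1 + ((2 + s)*6)/3 = 1 + (12 + 6*s)/3 = 1 + (4 + 2*s) = 5 + 2*s)
(-1953 - t(15, -44)) - 1*(-2262) = (-1953 - (5 + 2*(-44))) - 1*(-2262) = (-1953 - (5 - 88)) + 2262 = (-1953 - 1*(-83)) + 2262 = (-1953 + 83) + 2262 = -1870 + 2262 = 392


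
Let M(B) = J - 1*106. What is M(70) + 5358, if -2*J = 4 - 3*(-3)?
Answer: 10491/2 ≈ 5245.5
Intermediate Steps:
J = -13/2 (J = -(4 - 3*(-3))/2 = -(4 + 9)/2 = -1/2*13 = -13/2 ≈ -6.5000)
M(B) = -225/2 (M(B) = -13/2 - 1*106 = -13/2 - 106 = -225/2)
M(70) + 5358 = -225/2 + 5358 = 10491/2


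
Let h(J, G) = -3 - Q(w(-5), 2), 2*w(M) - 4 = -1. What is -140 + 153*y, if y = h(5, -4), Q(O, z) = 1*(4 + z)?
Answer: -1517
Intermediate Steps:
w(M) = 3/2 (w(M) = 2 + (½)*(-1) = 2 - ½ = 3/2)
Q(O, z) = 4 + z
h(J, G) = -9 (h(J, G) = -3 - (4 + 2) = -3 - 1*6 = -3 - 6 = -9)
y = -9
-140 + 153*y = -140 + 153*(-9) = -140 - 1377 = -1517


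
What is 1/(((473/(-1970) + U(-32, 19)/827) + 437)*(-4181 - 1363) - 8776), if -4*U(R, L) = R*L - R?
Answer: -814595/1980393035828 ≈ -4.1133e-7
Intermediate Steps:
U(R, L) = R/4 - L*R/4 (U(R, L) = -(R*L - R)/4 = -(L*R - R)/4 = -(-R + L*R)/4 = R/4 - L*R/4)
1/(((473/(-1970) + U(-32, 19)/827) + 437)*(-4181 - 1363) - 8776) = 1/(((473/(-1970) + ((1/4)*(-32)*(1 - 1*19))/827) + 437)*(-4181 - 1363) - 8776) = 1/(((473*(-1/1970) + ((1/4)*(-32)*(1 - 19))*(1/827)) + 437)*(-5544) - 8776) = 1/(((-473/1970 + ((1/4)*(-32)*(-18))*(1/827)) + 437)*(-5544) - 8776) = 1/(((-473/1970 + 144*(1/827)) + 437)*(-5544) - 8776) = 1/(((-473/1970 + 144/827) + 437)*(-5544) - 8776) = 1/((-107491/1629190 + 437)*(-5544) - 8776) = 1/((711848539/1629190)*(-5544) - 8776) = 1/(-1973244150108/814595 - 8776) = 1/(-1980393035828/814595) = -814595/1980393035828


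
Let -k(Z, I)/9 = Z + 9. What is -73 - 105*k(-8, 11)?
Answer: 872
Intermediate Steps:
k(Z, I) = -81 - 9*Z (k(Z, I) = -9*(Z + 9) = -9*(9 + Z) = -81 - 9*Z)
-73 - 105*k(-8, 11) = -73 - 105*(-81 - 9*(-8)) = -73 - 105*(-81 + 72) = -73 - 105*(-9) = -73 + 945 = 872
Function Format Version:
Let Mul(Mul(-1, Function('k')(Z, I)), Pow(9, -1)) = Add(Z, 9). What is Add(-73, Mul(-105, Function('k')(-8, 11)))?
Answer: 872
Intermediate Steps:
Function('k')(Z, I) = Add(-81, Mul(-9, Z)) (Function('k')(Z, I) = Mul(-9, Add(Z, 9)) = Mul(-9, Add(9, Z)) = Add(-81, Mul(-9, Z)))
Add(-73, Mul(-105, Function('k')(-8, 11))) = Add(-73, Mul(-105, Add(-81, Mul(-9, -8)))) = Add(-73, Mul(-105, Add(-81, 72))) = Add(-73, Mul(-105, -9)) = Add(-73, 945) = 872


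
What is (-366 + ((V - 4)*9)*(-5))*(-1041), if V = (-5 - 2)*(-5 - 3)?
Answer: 2816946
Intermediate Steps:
V = 56 (V = -7*(-8) = 56)
(-366 + ((V - 4)*9)*(-5))*(-1041) = (-366 + ((56 - 4)*9)*(-5))*(-1041) = (-366 + (52*9)*(-5))*(-1041) = (-366 + 468*(-5))*(-1041) = (-366 - 2340)*(-1041) = -2706*(-1041) = 2816946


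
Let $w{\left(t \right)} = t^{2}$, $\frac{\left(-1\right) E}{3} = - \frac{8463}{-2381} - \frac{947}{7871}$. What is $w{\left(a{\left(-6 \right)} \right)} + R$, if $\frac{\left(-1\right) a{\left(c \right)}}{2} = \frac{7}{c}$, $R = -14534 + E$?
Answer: $- \frac{2452235105789}{168667659} \approx -14539.0$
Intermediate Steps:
$E = - \frac{193072398}{18740851}$ ($E = - 3 \left(- \frac{8463}{-2381} - \frac{947}{7871}\right) = - 3 \left(\left(-8463\right) \left(- \frac{1}{2381}\right) - \frac{947}{7871}\right) = - 3 \left(\frac{8463}{2381} - \frac{947}{7871}\right) = \left(-3\right) \frac{64357466}{18740851} = - \frac{193072398}{18740851} \approx -10.302$)
$R = - \frac{272572600832}{18740851}$ ($R = -14534 - \frac{193072398}{18740851} = - \frac{272572600832}{18740851} \approx -14544.0$)
$a{\left(c \right)} = - \frac{14}{c}$ ($a{\left(c \right)} = - 2 \frac{7}{c} = - \frac{14}{c}$)
$w{\left(a{\left(-6 \right)} \right)} + R = \left(- \frac{14}{-6}\right)^{2} - \frac{272572600832}{18740851} = \left(\left(-14\right) \left(- \frac{1}{6}\right)\right)^{2} - \frac{272572600832}{18740851} = \left(\frac{7}{3}\right)^{2} - \frac{272572600832}{18740851} = \frac{49}{9} - \frac{272572600832}{18740851} = - \frac{2452235105789}{168667659}$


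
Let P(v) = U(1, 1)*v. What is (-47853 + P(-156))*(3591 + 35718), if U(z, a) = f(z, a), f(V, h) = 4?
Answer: -1905582393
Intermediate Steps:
U(z, a) = 4
P(v) = 4*v
(-47853 + P(-156))*(3591 + 35718) = (-47853 + 4*(-156))*(3591 + 35718) = (-47853 - 624)*39309 = -48477*39309 = -1905582393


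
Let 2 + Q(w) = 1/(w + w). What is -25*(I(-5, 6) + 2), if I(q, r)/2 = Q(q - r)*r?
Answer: 6200/11 ≈ 563.64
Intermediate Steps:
Q(w) = -2 + 1/(2*w) (Q(w) = -2 + 1/(w + w) = -2 + 1/(2*w))
I(q, r) = 2*r*(-2 + 1/(2*(q - r))) (I(q, r) = 2*((-2 + 1/(2*(q - r)))*r) = 2*(r*(-2 + 1/(2*(q - r)))) = 2*r*(-2 + 1/(2*(q - r))))
-25*(I(-5, 6) + 2) = -25*(6*(1 - 4*(-5) + 4*6)/(-5 - 1*6) + 2) = -25*(6*(1 + 20 + 24)/(-5 - 6) + 2) = -25*(6*45/(-11) + 2) = -25*(6*(-1/11)*45 + 2) = -25*(-270/11 + 2) = -25*(-248/11) = 6200/11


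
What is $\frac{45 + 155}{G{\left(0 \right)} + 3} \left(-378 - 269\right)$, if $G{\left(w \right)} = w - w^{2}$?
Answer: $- \frac{129400}{3} \approx -43133.0$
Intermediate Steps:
$\frac{45 + 155}{G{\left(0 \right)} + 3} \left(-378 - 269\right) = \frac{45 + 155}{0 \left(1 - 0\right) + 3} \left(-378 - 269\right) = \frac{200}{0 \left(1 + 0\right) + 3} \left(-647\right) = \frac{200}{0 \cdot 1 + 3} \left(-647\right) = \frac{200}{0 + 3} \left(-647\right) = \frac{200}{3} \left(-647\right) = - \frac{129400}{3}$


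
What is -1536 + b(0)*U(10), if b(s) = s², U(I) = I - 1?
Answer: -1536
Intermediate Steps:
U(I) = -1 + I
-1536 + b(0)*U(10) = -1536 + 0²*(-1 + 10) = -1536 + 0*9 = -1536 + 0 = -1536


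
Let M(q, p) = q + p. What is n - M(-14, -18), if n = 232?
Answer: 264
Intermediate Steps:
M(q, p) = p + q
n - M(-14, -18) = 232 - (-18 - 14) = 232 - 1*(-32) = 232 + 32 = 264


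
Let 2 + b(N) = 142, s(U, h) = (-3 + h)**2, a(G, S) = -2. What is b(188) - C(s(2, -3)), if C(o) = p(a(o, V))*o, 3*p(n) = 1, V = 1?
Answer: 128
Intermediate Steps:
p(n) = 1/3 (p(n) = (1/3)*1 = 1/3)
b(N) = 140 (b(N) = -2 + 142 = 140)
C(o) = o/3
b(188) - C(s(2, -3)) = 140 - (-3 - 3)**2/3 = 140 - (-6)**2/3 = 140 - 36/3 = 140 - 1*12 = 140 - 12 = 128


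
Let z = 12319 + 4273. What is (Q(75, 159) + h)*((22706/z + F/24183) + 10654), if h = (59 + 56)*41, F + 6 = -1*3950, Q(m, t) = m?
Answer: 5119720388845525/100311084 ≈ 5.1038e+7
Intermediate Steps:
z = 16592
F = -3956 (F = -6 - 1*3950 = -6 - 3950 = -3956)
h = 4715 (h = 115*41 = 4715)
(Q(75, 159) + h)*((22706/z + F/24183) + 10654) = (75 + 4715)*((22706/16592 - 3956/24183) + 10654) = 4790*((22706*(1/16592) - 3956*1/24183) + 10654) = 4790*((11353/8296 - 3956/24183) + 10654) = 4790*(241730623/200622168 + 10654) = 4790*(2137670308495/200622168) = 5119720388845525/100311084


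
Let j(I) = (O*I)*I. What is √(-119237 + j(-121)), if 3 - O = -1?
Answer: I*√60673 ≈ 246.32*I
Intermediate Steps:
O = 4 (O = 3 - 1*(-1) = 3 + 1 = 4)
j(I) = 4*I² (j(I) = (4*I)*I = 4*I²)
√(-119237 + j(-121)) = √(-119237 + 4*(-121)²) = √(-119237 + 4*14641) = √(-119237 + 58564) = √(-60673) = I*√60673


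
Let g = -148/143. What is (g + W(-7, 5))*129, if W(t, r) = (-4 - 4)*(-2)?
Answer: 276060/143 ≈ 1930.5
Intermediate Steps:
W(t, r) = 16 (W(t, r) = -8*(-2) = 16)
g = -148/143 (g = -148*1/143 = -148/143 ≈ -1.0350)
(g + W(-7, 5))*129 = (-148/143 + 16)*129 = (2140/143)*129 = 276060/143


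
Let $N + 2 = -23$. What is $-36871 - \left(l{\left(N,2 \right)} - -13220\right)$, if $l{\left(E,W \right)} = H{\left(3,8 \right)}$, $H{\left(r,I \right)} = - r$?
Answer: $-50088$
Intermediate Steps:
$N = -25$ ($N = -2 - 23 = -25$)
$l{\left(E,W \right)} = -3$ ($l{\left(E,W \right)} = \left(-1\right) 3 = -3$)
$-36871 - \left(l{\left(N,2 \right)} - -13220\right) = -36871 - \left(-3 - -13220\right) = -36871 - \left(-3 + 13220\right) = -36871 - 13217 = -50088$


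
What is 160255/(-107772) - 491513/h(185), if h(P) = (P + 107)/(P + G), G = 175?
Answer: -4767432211855/7867356 ≈ -6.0598e+5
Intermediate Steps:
h(P) = (107 + P)/(175 + P) (h(P) = (P + 107)/(P + 175) = (107 + P)/(175 + P))
160255/(-107772) - 491513/h(185) = 160255/(-107772) - 491513*(175 + 185)/(107 + 185) = 160255*(-1/107772) - 491513/(292/360) = -160255/107772 - 491513/((1/360)*292) = -160255/107772 - 491513/73/90 = -160255/107772 - 491513*90/73 = -160255/107772 - 44236170/73 = -4767432211855/7867356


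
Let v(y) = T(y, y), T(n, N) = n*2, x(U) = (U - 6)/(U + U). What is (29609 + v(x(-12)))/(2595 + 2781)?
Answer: 59221/10752 ≈ 5.5079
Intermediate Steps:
x(U) = (-6 + U)/(2*U) (x(U) = (-6 + U)/((2*U)) = (-6 + U)*(1/(2*U)) = (-6 + U)/(2*U))
T(n, N) = 2*n
v(y) = 2*y
(29609 + v(x(-12)))/(2595 + 2781) = (29609 + 2*((½)*(-6 - 12)/(-12)))/(2595 + 2781) = (29609 + 2*((½)*(-1/12)*(-18)))/5376 = (29609 + 2*(¾))*(1/5376) = (29609 + 3/2)*(1/5376) = (59221/2)*(1/5376) = 59221/10752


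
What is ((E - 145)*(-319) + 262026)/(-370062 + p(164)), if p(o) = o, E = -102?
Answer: -340819/369898 ≈ -0.92139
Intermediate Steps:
((E - 145)*(-319) + 262026)/(-370062 + p(164)) = ((-102 - 145)*(-319) + 262026)/(-370062 + 164) = (-247*(-319) + 262026)/(-369898) = (78793 + 262026)*(-1/369898) = 340819*(-1/369898) = -340819/369898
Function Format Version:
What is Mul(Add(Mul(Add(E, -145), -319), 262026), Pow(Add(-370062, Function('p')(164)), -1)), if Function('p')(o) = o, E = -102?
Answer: Rational(-340819, 369898) ≈ -0.92139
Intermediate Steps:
Mul(Add(Mul(Add(E, -145), -319), 262026), Pow(Add(-370062, Function('p')(164)), -1)) = Mul(Add(Mul(Add(-102, -145), -319), 262026), Pow(Add(-370062, 164), -1)) = Mul(Add(Mul(-247, -319), 262026), Pow(-369898, -1)) = Mul(Add(78793, 262026), Rational(-1, 369898)) = Mul(340819, Rational(-1, 369898)) = Rational(-340819, 369898)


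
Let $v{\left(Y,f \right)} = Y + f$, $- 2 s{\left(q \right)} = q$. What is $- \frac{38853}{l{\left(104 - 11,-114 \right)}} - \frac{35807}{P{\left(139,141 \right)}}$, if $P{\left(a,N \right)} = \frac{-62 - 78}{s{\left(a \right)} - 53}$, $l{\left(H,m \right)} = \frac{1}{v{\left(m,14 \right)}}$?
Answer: $\frac{30831751}{8} \approx 3.854 \cdot 10^{6}$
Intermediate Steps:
$s{\left(q \right)} = - \frac{q}{2}$
$l{\left(H,m \right)} = \frac{1}{14 + m}$ ($l{\left(H,m \right)} = \frac{1}{m + 14} = \frac{1}{14 + m}$)
$P{\left(a,N \right)} = - \frac{140}{-53 - \frac{a}{2}}$ ($P{\left(a,N \right)} = \frac{-62 - 78}{- \frac{a}{2} - 53} = - \frac{140}{-53 - \frac{a}{2}}$)
$- \frac{38853}{l{\left(104 - 11,-114 \right)}} - \frac{35807}{P{\left(139,141 \right)}} = - \frac{38853}{\frac{1}{14 - 114}} - \frac{35807}{280 \frac{1}{106 + 139}} = - \frac{38853}{\frac{1}{-100}} - \frac{35807}{280 \cdot \frac{1}{245}} = - \frac{38853}{- \frac{1}{100}} - \frac{35807}{280 \cdot \frac{1}{245}} = \left(-38853\right) \left(-100\right) - \frac{35807}{\frac{8}{7}} = 3885300 - \frac{250649}{8} = \frac{30831751}{8}$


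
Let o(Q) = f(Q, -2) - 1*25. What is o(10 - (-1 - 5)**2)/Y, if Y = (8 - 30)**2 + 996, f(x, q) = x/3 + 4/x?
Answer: -1319/57720 ≈ -0.022852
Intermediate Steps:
f(x, q) = 4/x + x/3 (f(x, q) = x*(1/3) + 4/x = x/3 + 4/x = 4/x + x/3)
Y = 1480 (Y = (-22)**2 + 996 = 484 + 996 = 1480)
o(Q) = -25 + 4/Q + Q/3 (o(Q) = (4/Q + Q/3) - 1*25 = (4/Q + Q/3) - 25 = -25 + 4/Q + Q/3)
o(10 - (-1 - 5)**2)/Y = (-25 + 4/(10 - (-1 - 5)**2) + (10 - (-1 - 5)**2)/3)/1480 = (-25 + 4/(10 - 1*(-6)**2) + (10 - 1*(-6)**2)/3)*(1/1480) = (-25 + 4/(10 - 1*36) + (10 - 1*36)/3)*(1/1480) = (-25 + 4/(10 - 36) + (10 - 36)/3)*(1/1480) = (-25 + 4/(-26) + (1/3)*(-26))*(1/1480) = (-25 + 4*(-1/26) - 26/3)*(1/1480) = (-25 - 2/13 - 26/3)*(1/1480) = -1319/39*1/1480 = -1319/57720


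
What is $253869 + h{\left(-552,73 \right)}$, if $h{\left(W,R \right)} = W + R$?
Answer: $253390$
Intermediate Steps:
$h{\left(W,R \right)} = R + W$
$253869 + h{\left(-552,73 \right)} = 253869 + \left(73 - 552\right) = 253869 - 479 = 253390$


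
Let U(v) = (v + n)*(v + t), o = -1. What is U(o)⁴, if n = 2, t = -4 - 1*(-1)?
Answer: 256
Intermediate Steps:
t = -3 (t = -4 + 1 = -3)
U(v) = (-3 + v)*(2 + v) (U(v) = (v + 2)*(v - 3) = (2 + v)*(-3 + v) = (-3 + v)*(2 + v))
U(o)⁴ = (-6 + (-1)² - 1*(-1))⁴ = (-6 + 1 + 1)⁴ = (-4)⁴ = 256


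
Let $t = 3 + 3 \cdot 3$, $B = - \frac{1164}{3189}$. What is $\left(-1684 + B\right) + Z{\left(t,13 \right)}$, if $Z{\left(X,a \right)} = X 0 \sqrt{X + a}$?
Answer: $- \frac{1790480}{1063} \approx -1684.4$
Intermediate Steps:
$B = - \frac{388}{1063}$ ($B = \left(-1164\right) \frac{1}{3189} = - \frac{388}{1063} \approx -0.365$)
$t = 12$ ($t = 3 + 9 = 12$)
$Z{\left(X,a \right)} = 0$ ($Z{\left(X,a \right)} = 0 \sqrt{X + a} = 0$)
$\left(-1684 + B\right) + Z{\left(t,13 \right)} = \left(-1684 - \frac{388}{1063}\right) + 0 = - \frac{1790480}{1063} + 0 = - \frac{1790480}{1063}$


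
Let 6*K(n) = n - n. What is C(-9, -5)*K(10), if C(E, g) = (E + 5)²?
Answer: 0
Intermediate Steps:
K(n) = 0 (K(n) = (n - n)/6 = (⅙)*0 = 0)
C(E, g) = (5 + E)²
C(-9, -5)*K(10) = (5 - 9)²*0 = (-4)²*0 = 16*0 = 0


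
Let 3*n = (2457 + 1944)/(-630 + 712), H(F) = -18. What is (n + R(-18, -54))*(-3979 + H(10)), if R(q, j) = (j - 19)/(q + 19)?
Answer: 18062443/82 ≈ 2.2027e+5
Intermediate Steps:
R(q, j) = (-19 + j)/(19 + q)
n = 1467/82 (n = ((2457 + 1944)/(-630 + 712))/3 = (4401/82)/3 = (4401*(1/82))/3 = (⅓)*(4401/82) = 1467/82 ≈ 17.890)
(n + R(-18, -54))*(-3979 + H(10)) = (1467/82 + (-19 - 54)/(19 - 18))*(-3979 - 18) = (1467/82 - 73/1)*(-3997) = (1467/82 + 1*(-73))*(-3997) = (1467/82 - 73)*(-3997) = -4519/82*(-3997) = 18062443/82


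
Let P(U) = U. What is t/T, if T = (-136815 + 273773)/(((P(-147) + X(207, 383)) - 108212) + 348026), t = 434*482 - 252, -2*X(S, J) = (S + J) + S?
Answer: 24995901658/68479 ≈ 3.6502e+5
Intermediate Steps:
X(S, J) = -S - J/2 (X(S, J) = -((S + J) + S)/2 = -((J + S) + S)/2 = -(J + 2*S)/2 = -S - J/2)
t = 208936 (t = 209188 - 252 = 208936)
T = 273916/478537 (T = (-136815 + 273773)/(((-147 + (-1*207 - ½*383)) - 108212) + 348026) = 136958/(((-147 + (-207 - 383/2)) - 108212) + 348026) = 136958/(((-147 - 797/2) - 108212) + 348026) = 136958/((-1091/2 - 108212) + 348026) = 136958/(-217515/2 + 348026) = 136958/(478537/2) = 136958*(2/478537) = 273916/478537 ≈ 0.57240)
t/T = 208936/(273916/478537) = 208936*(478537/273916) = 24995901658/68479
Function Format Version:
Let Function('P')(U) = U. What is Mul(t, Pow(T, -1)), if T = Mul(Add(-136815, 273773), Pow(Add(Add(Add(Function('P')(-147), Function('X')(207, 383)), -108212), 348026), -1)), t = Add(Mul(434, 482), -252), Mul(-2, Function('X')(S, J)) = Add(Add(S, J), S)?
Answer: Rational(24995901658, 68479) ≈ 3.6502e+5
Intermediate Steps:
Function('X')(S, J) = Add(Mul(-1, S), Mul(Rational(-1, 2), J)) (Function('X')(S, J) = Mul(Rational(-1, 2), Add(Add(S, J), S)) = Mul(Rational(-1, 2), Add(Add(J, S), S)) = Mul(Rational(-1, 2), Add(J, Mul(2, S))) = Add(Mul(-1, S), Mul(Rational(-1, 2), J)))
t = 208936 (t = Add(209188, -252) = 208936)
T = Rational(273916, 478537) (T = Mul(Add(-136815, 273773), Pow(Add(Add(Add(-147, Add(Mul(-1, 207), Mul(Rational(-1, 2), 383))), -108212), 348026), -1)) = Mul(136958, Pow(Add(Add(Add(-147, Add(-207, Rational(-383, 2))), -108212), 348026), -1)) = Mul(136958, Pow(Add(Add(Add(-147, Rational(-797, 2)), -108212), 348026), -1)) = Mul(136958, Pow(Add(Add(Rational(-1091, 2), -108212), 348026), -1)) = Mul(136958, Pow(Add(Rational(-217515, 2), 348026), -1)) = Mul(136958, Pow(Rational(478537, 2), -1)) = Mul(136958, Rational(2, 478537)) = Rational(273916, 478537) ≈ 0.57240)
Mul(t, Pow(T, -1)) = Mul(208936, Pow(Rational(273916, 478537), -1)) = Mul(208936, Rational(478537, 273916)) = Rational(24995901658, 68479)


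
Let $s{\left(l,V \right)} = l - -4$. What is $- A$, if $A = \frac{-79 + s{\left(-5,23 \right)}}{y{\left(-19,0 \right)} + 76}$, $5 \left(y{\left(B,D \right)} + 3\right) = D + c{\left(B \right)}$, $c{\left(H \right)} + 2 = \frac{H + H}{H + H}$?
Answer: $\frac{100}{91} \approx 1.0989$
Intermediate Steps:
$s{\left(l,V \right)} = 4 + l$ ($s{\left(l,V \right)} = l + 4 = 4 + l$)
$c{\left(H \right)} = -1$ ($c{\left(H \right)} = -2 + \frac{H + H}{H + H} = -2 + \frac{2 H}{2 H} = -2 + 2 H \frac{1}{2 H} = -2 + 1 = -1$)
$y{\left(B,D \right)} = - \frac{16}{5} + \frac{D}{5}$ ($y{\left(B,D \right)} = -3 + \frac{D - 1}{5} = -3 + \frac{-1 + D}{5} = -3 + \left(- \frac{1}{5} + \frac{D}{5}\right) = - \frac{16}{5} + \frac{D}{5}$)
$A = - \frac{100}{91}$ ($A = \frac{-79 + \left(4 - 5\right)}{\left(- \frac{16}{5} + \frac{1}{5} \cdot 0\right) + 76} = \frac{-79 - 1}{\left(- \frac{16}{5} + 0\right) + 76} = - \frac{80}{- \frac{16}{5} + 76} = - \frac{80}{\frac{364}{5}} = \left(-80\right) \frac{5}{364} = - \frac{100}{91} \approx -1.0989$)
$- A = \left(-1\right) \left(- \frac{100}{91}\right) = \frac{100}{91}$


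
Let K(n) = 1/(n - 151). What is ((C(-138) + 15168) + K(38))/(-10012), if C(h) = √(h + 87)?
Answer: -1713983/1131356 - I*√51/10012 ≈ -1.515 - 0.00071329*I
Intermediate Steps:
C(h) = √(87 + h)
K(n) = 1/(-151 + n)
((C(-138) + 15168) + K(38))/(-10012) = ((√(87 - 138) + 15168) + 1/(-151 + 38))/(-10012) = ((√(-51) + 15168) + 1/(-113))*(-1/10012) = ((I*√51 + 15168) - 1/113)*(-1/10012) = ((15168 + I*√51) - 1/113)*(-1/10012) = (1713983/113 + I*√51)*(-1/10012) = -1713983/1131356 - I*√51/10012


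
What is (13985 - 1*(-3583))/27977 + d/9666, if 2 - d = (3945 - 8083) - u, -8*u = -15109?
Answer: 2707801037/2163405456 ≈ 1.2516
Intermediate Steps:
u = 15109/8 (u = -⅛*(-15109) = 15109/8 ≈ 1888.6)
d = 48229/8 (d = 2 - ((3945 - 8083) - 1*15109/8) = 2 - (-4138 - 15109/8) = 2 - 1*(-48213/8) = 2 + 48213/8 = 48229/8 ≈ 6028.6)
(13985 - 1*(-3583))/27977 + d/9666 = (13985 - 1*(-3583))/27977 + (48229/8)/9666 = (13985 + 3583)*(1/27977) + (48229/8)*(1/9666) = 17568*(1/27977) + 48229/77328 = 17568/27977 + 48229/77328 = 2707801037/2163405456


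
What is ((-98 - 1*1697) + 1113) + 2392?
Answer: 1710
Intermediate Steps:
((-98 - 1*1697) + 1113) + 2392 = ((-98 - 1697) + 1113) + 2392 = (-1795 + 1113) + 2392 = -682 + 2392 = 1710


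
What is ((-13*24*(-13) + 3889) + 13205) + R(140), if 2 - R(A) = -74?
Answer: 21226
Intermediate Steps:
R(A) = 76 (R(A) = 2 - 1*(-74) = 2 + 74 = 76)
((-13*24*(-13) + 3889) + 13205) + R(140) = ((-13*24*(-13) + 3889) + 13205) + 76 = ((-312*(-13) + 3889) + 13205) + 76 = ((4056 + 3889) + 13205) + 76 = (7945 + 13205) + 76 = 21150 + 76 = 21226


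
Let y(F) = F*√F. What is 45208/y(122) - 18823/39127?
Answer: -18823/39127 + 11302*√122/3721 ≈ 33.068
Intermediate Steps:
y(F) = F^(3/2)
45208/y(122) - 18823/39127 = 45208/(122^(3/2)) - 18823/39127 = 45208/((122*√122)) - 18823*1/39127 = 45208*(√122/14884) - 18823/39127 = 11302*√122/3721 - 18823/39127 = -18823/39127 + 11302*√122/3721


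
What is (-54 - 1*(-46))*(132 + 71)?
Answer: -1624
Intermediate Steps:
(-54 - 1*(-46))*(132 + 71) = (-54 + 46)*203 = -8*203 = -1624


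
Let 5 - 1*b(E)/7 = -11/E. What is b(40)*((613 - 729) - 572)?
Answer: -127022/5 ≈ -25404.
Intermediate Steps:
b(E) = 35 + 77/E (b(E) = 35 - (-77)/E = 35 + 77/E)
b(40)*((613 - 729) - 572) = (35 + 77/40)*((613 - 729) - 572) = (35 + 77*(1/40))*(-116 - 572) = (35 + 77/40)*(-688) = (1477/40)*(-688) = -127022/5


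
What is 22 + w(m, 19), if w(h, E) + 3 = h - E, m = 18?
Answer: 18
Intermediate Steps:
w(h, E) = -3 + h - E (w(h, E) = -3 + (h - E) = -3 + h - E)
22 + w(m, 19) = 22 + (-3 + 18 - 1*19) = 22 + (-3 + 18 - 19) = 22 - 4 = 18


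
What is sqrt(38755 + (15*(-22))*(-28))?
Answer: sqrt(47995) ≈ 219.08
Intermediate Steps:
sqrt(38755 + (15*(-22))*(-28)) = sqrt(38755 - 330*(-28)) = sqrt(38755 + 9240) = sqrt(47995)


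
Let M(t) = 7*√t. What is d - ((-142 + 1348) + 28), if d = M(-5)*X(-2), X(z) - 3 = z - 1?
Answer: -1234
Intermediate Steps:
X(z) = 2 + z (X(z) = 3 + (z - 1) = 3 + (-1 + z) = 2 + z)
d = 0 (d = (7*√(-5))*(2 - 2) = (7*(I*√5))*0 = (7*I*√5)*0 = 0)
d - ((-142 + 1348) + 28) = 0 - ((-142 + 1348) + 28) = 0 - (1206 + 28) = 0 - 1*1234 = 0 - 1234 = -1234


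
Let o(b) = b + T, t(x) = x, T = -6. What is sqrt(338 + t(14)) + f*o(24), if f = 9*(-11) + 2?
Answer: -1746 + 4*sqrt(22) ≈ -1727.2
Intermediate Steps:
f = -97 (f = -99 + 2 = -97)
o(b) = -6 + b (o(b) = b - 6 = -6 + b)
sqrt(338 + t(14)) + f*o(24) = sqrt(338 + 14) - 97*(-6 + 24) = sqrt(352) - 97*18 = 4*sqrt(22) - 1746 = -1746 + 4*sqrt(22)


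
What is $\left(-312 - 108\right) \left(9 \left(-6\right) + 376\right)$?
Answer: $-135240$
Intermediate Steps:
$\left(-312 - 108\right) \left(9 \left(-6\right) + 376\right) = - 420 \left(-54 + 376\right) = \left(-420\right) 322 = -135240$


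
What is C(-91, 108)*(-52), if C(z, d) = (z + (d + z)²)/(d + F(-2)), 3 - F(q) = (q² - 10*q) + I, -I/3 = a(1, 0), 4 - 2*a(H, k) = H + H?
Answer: -572/5 ≈ -114.40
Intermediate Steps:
a(H, k) = 2 - H (a(H, k) = 2 - (H + H)/2 = 2 - H)
I = -3 (I = -3*(2 - 1*1) = -3*(2 - 1) = -3*1 = -3)
F(q) = 6 - q² + 10*q (F(q) = 3 - ((q² - 10*q) - 3) = 3 - (-3 + q² - 10*q) = 3 + (3 - q² + 10*q) = 6 - q² + 10*q)
C(z, d) = (z + (d + z)²)/(-18 + d) (C(z, d) = (z + (d + z)²)/(d + (6 - 1*(-2)² + 10*(-2))) = (z + (d + z)²)/(d + (6 - 1*4 - 20)) = (z + (d + z)²)/(d + (6 - 4 - 20)) = (z + (d + z)²)/(d - 18) = (z + (d + z)²)/(-18 + d))
C(-91, 108)*(-52) = ((-91 + (108 - 91)²)/(-18 + 108))*(-52) = ((-91 + 17²)/90)*(-52) = ((-91 + 289)/90)*(-52) = ((1/90)*198)*(-52) = (11/5)*(-52) = -572/5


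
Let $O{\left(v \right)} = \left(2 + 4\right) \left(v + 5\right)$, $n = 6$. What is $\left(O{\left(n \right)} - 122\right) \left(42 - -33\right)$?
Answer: $-4200$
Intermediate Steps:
$O{\left(v \right)} = 30 + 6 v$ ($O{\left(v \right)} = 6 \left(5 + v\right) = 30 + 6 v$)
$\left(O{\left(n \right)} - 122\right) \left(42 - -33\right) = \left(\left(30 + 6 \cdot 6\right) - 122\right) \left(42 - -33\right) = \left(\left(30 + 36\right) - 122\right) \left(42 + 33\right) = \left(66 - 122\right) 75 = \left(-56\right) 75 = -4200$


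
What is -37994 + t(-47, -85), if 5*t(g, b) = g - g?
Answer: -37994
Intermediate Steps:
t(g, b) = 0 (t(g, b) = (g - g)/5 = (⅕)*0 = 0)
-37994 + t(-47, -85) = -37994 + 0 = -37994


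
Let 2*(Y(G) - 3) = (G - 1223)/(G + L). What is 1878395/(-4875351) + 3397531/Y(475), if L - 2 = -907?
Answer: 273945539325175/312022464 ≈ 8.7797e+5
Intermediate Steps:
L = -905 (L = 2 - 907 = -905)
Y(G) = 3 + (-1223 + G)/(2*(-905 + G)) (Y(G) = 3 + ((G - 1223)/(G - 905))/2 = 3 + ((-1223 + G)/(-905 + G))/2 = 3 + (-1223 + G)/(2*(-905 + G)))
1878395/(-4875351) + 3397531/Y(475) = 1878395/(-4875351) + 3397531/(((-6653 + 7*475)/(2*(-905 + 475)))) = 1878395*(-1/4875351) + 3397531/(((½)*(-6653 + 3325)/(-430))) = -1878395/4875351 + 3397531/(((½)*(-1/430)*(-3328))) = -1878395/4875351 + 3397531/(832/215) = -1878395/4875351 + 3397531*(215/832) = -1878395/4875351 + 730469165/832 = 273945539325175/312022464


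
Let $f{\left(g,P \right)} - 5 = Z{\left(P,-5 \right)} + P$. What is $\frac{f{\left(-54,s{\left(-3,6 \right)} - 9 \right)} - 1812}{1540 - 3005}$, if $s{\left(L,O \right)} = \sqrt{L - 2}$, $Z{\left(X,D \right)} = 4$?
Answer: $\frac{1812}{1465} - \frac{i \sqrt{5}}{1465} \approx 1.2369 - 0.0015263 i$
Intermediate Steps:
$s{\left(L,O \right)} = \sqrt{-2 + L}$
$f{\left(g,P \right)} = 9 + P$ ($f{\left(g,P \right)} = 5 + \left(4 + P\right) = 9 + P$)
$\frac{f{\left(-54,s{\left(-3,6 \right)} - 9 \right)} - 1812}{1540 - 3005} = \frac{\left(9 - \left(9 - \sqrt{-2 - 3}\right)\right) - 1812}{1540 - 3005} = \frac{\left(9 - \left(9 - \sqrt{-5}\right)\right) - 1812}{-1465} = \left(\left(9 - \left(9 - i \sqrt{5}\right)\right) - 1812\right) \left(- \frac{1}{1465}\right) = \left(i \sqrt{5} - 1812\right) \left(- \frac{1}{1465}\right) = \left(-1812 + i \sqrt{5}\right) \left(- \frac{1}{1465}\right) = \frac{1812}{1465} - \frac{i \sqrt{5}}{1465}$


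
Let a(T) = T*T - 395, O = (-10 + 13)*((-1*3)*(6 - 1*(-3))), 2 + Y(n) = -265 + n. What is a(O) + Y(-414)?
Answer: 5485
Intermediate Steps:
Y(n) = -267 + n (Y(n) = -2 + (-265 + n) = -267 + n)
O = -81 (O = 3*(-3*(6 + 3)) = 3*(-3*9) = 3*(-27) = -81)
a(T) = -395 + T² (a(T) = T² - 395 = -395 + T²)
a(O) + Y(-414) = (-395 + (-81)²) + (-267 - 414) = (-395 + 6561) - 681 = 6166 - 681 = 5485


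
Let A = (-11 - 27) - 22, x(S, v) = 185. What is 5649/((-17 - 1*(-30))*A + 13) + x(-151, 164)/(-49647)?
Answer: -1660342/225321 ≈ -7.3688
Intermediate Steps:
A = -60 (A = -38 - 22 = -60)
5649/((-17 - 1*(-30))*A + 13) + x(-151, 164)/(-49647) = 5649/((-17 - 1*(-30))*(-60) + 13) + 185/(-49647) = 5649/((-17 + 30)*(-60) + 13) + 185*(-1/49647) = 5649/(13*(-60) + 13) - 185/49647 = 5649/(-780 + 13) - 185/49647 = 5649/(-767) - 185/49647 = 5649*(-1/767) - 185/49647 = -5649/767 - 185/49647 = -1660342/225321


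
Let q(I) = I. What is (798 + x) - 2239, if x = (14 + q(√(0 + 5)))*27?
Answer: -1063 + 27*√5 ≈ -1002.6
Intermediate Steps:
x = 378 + 27*√5 (x = (14 + √(0 + 5))*27 = (14 + √5)*27 = 378 + 27*√5 ≈ 438.37)
(798 + x) - 2239 = (798 + (378 + 27*√5)) - 2239 = (1176 + 27*√5) - 2239 = -1063 + 27*√5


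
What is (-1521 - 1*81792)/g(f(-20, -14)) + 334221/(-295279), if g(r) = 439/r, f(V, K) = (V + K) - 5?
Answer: 959275870734/129627481 ≈ 7400.3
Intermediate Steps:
f(V, K) = -5 + K + V (f(V, K) = (K + V) - 5 = -5 + K + V)
(-1521 - 1*81792)/g(f(-20, -14)) + 334221/(-295279) = (-1521 - 1*81792)/((439/(-5 - 14 - 20))) + 334221/(-295279) = (-1521 - 81792)/((439/(-39))) + 334221*(-1/295279) = -83313/(439*(-1/39)) - 334221/295279 = -83313/(-439/39) - 334221/295279 = -83313*(-39/439) - 334221/295279 = 3249207/439 - 334221/295279 = 959275870734/129627481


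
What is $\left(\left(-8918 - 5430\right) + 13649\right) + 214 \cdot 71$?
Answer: $14495$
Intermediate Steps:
$\left(\left(-8918 - 5430\right) + 13649\right) + 214 \cdot 71 = \left(\left(-8918 - 5430\right) + 13649\right) + 15194 = \left(-14348 + 13649\right) + 15194 = -699 + 15194 = 14495$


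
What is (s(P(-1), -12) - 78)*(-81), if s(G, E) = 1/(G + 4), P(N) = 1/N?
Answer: 6291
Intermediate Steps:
s(G, E) = 1/(4 + G)
(s(P(-1), -12) - 78)*(-81) = (1/(4 + 1/(-1)) - 78)*(-81) = (1/(4 - 1) - 78)*(-81) = (1/3 - 78)*(-81) = -233/3*(-81) = 6291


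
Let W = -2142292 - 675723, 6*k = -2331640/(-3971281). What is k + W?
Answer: -33573387115825/11913843 ≈ -2.8180e+6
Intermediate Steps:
k = 1165820/11913843 (k = (-2331640/(-3971281))/6 = (-2331640*(-1/3971281))/6 = (⅙)*(2331640/3971281) = 1165820/11913843 ≈ 0.097854)
W = -2818015
k + W = 1165820/11913843 - 2818015 = -33573387115825/11913843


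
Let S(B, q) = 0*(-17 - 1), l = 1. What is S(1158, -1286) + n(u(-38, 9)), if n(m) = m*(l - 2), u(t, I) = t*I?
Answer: 342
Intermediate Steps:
u(t, I) = I*t
n(m) = -m (n(m) = m*(1 - 2) = m*(-1) = -m)
S(B, q) = 0 (S(B, q) = 0*(-18) = 0)
S(1158, -1286) + n(u(-38, 9)) = 0 - 9*(-38) = 0 - 1*(-342) = 0 + 342 = 342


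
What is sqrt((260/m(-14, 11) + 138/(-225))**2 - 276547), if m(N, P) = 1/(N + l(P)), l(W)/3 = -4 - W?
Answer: sqrt(1322200521241)/75 ≈ 15332.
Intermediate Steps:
l(W) = -12 - 3*W (l(W) = 3*(-4 - W) = -12 - 3*W)
m(N, P) = 1/(-12 + N - 3*P) (m(N, P) = 1/(N + (-12 - 3*P)) = 1/(-12 + N - 3*P))
sqrt((260/m(-14, 11) + 138/(-225))**2 - 276547) = sqrt((260/(1/(-12 - 14 - 3*11)) + 138/(-225))**2 - 276547) = sqrt((260/(1/(-12 - 14 - 33)) + 138*(-1/225))**2 - 276547) = sqrt((260/(1/(-59)) - 46/75)**2 - 276547) = sqrt((260/(-1/59) - 46/75)**2 - 276547) = sqrt((260*(-59) - 46/75)**2 - 276547) = sqrt((-15340 - 46/75)**2 - 276547) = sqrt((-1150546/75)**2 - 276547) = sqrt(1323756098116/5625 - 276547) = sqrt(1322200521241/5625) = sqrt(1322200521241)/75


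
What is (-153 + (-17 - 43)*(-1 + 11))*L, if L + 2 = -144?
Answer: 109938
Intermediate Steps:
L = -146 (L = -2 - 144 = -146)
(-153 + (-17 - 43)*(-1 + 11))*L = (-153 + (-17 - 43)*(-1 + 11))*(-146) = (-153 - 60*10)*(-146) = (-153 - 600)*(-146) = -753*(-146) = 109938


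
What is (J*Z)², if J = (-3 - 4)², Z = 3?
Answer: 21609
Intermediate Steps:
J = 49 (J = (-7)² = 49)
(J*Z)² = (49*3)² = 147² = 21609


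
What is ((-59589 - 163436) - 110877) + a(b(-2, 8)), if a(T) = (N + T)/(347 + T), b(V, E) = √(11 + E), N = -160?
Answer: -13399505773/40130 + 169*√19/40130 ≈ -3.3390e+5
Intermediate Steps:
a(T) = (-160 + T)/(347 + T)
((-59589 - 163436) - 110877) + a(b(-2, 8)) = ((-59589 - 163436) - 110877) + (-160 + √(11 + 8))/(347 + √(11 + 8)) = (-223025 - 110877) + (-160 + √19)/(347 + √19) = -333902 + (-160 + √19)/(347 + √19)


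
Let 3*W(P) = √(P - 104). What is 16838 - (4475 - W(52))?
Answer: 12363 + 2*I*√13/3 ≈ 12363.0 + 2.4037*I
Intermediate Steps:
W(P) = √(-104 + P)/3 (W(P) = √(P - 104)/3 = √(-104 + P)/3)
16838 - (4475 - W(52)) = 16838 - (4475 - √(-104 + 52)/3) = 16838 - (4475 - √(-52)/3) = 16838 - (4475 - 2*I*√13/3) = 16838 + (-4475 + 2*I*√13/3) = 12363 + 2*I*√13/3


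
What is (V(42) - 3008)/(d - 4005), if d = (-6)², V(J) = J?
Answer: 2966/3969 ≈ 0.74729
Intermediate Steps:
d = 36
(V(42) - 3008)/(d - 4005) = (42 - 3008)/(36 - 4005) = -2966/(-3969) = -2966*(-1/3969) = 2966/3969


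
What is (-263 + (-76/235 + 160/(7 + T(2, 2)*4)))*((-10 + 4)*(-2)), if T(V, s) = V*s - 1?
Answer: -13657668/4465 ≈ -3058.8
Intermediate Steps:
T(V, s) = -1 + V*s
(-263 + (-76/235 + 160/(7 + T(2, 2)*4)))*((-10 + 4)*(-2)) = (-263 + (-76/235 + 160/(7 + (-1 + 2*2)*4)))*((-10 + 4)*(-2)) = (-263 + (-76*1/235 + 160/(7 + (-1 + 4)*4)))*(-6*(-2)) = (-263 + (-76/235 + 160/(7 + 3*4)))*12 = (-263 + (-76/235 + 160/(7 + 12)))*12 = (-263 + (-76/235 + 160/19))*12 = (-263 + 36156/4465)*12 = -1138139/4465*12 = -13657668/4465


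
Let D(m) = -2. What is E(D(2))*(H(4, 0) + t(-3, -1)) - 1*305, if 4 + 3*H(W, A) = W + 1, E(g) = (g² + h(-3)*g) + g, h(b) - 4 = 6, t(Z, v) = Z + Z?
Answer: -203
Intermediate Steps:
t(Z, v) = 2*Z
h(b) = 10 (h(b) = 4 + 6 = 10)
E(g) = g² + 11*g (E(g) = (g² + 10*g) + g = g² + 11*g)
H(W, A) = -1 + W/3 (H(W, A) = -4/3 + (W + 1)/3 = -4/3 + (1 + W)/3 = -4/3 + (⅓ + W/3) = -1 + W/3)
E(D(2))*(H(4, 0) + t(-3, -1)) - 1*305 = (-2*(11 - 2))*((-1 + (⅓)*4) + 2*(-3)) - 1*305 = (-2*9)*((-1 + 4/3) - 6) - 305 = -18*(⅓ - 6) - 305 = -18*(-17/3) - 305 = 102 - 305 = -203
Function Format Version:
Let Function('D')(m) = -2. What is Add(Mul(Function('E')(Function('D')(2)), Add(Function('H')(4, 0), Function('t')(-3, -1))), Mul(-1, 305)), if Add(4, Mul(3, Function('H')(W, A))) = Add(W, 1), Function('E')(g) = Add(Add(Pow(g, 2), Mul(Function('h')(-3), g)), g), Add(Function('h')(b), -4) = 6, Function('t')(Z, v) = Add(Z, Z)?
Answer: -203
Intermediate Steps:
Function('t')(Z, v) = Mul(2, Z)
Function('h')(b) = 10 (Function('h')(b) = Add(4, 6) = 10)
Function('E')(g) = Add(Pow(g, 2), Mul(11, g)) (Function('E')(g) = Add(Add(Pow(g, 2), Mul(10, g)), g) = Add(Pow(g, 2), Mul(11, g)))
Function('H')(W, A) = Add(-1, Mul(Rational(1, 3), W)) (Function('H')(W, A) = Add(Rational(-4, 3), Mul(Rational(1, 3), Add(W, 1))) = Add(Rational(-4, 3), Mul(Rational(1, 3), Add(1, W))) = Add(Rational(-4, 3), Add(Rational(1, 3), Mul(Rational(1, 3), W))) = Add(-1, Mul(Rational(1, 3), W)))
Add(Mul(Function('E')(Function('D')(2)), Add(Function('H')(4, 0), Function('t')(-3, -1))), Mul(-1, 305)) = Add(Mul(Mul(-2, Add(11, -2)), Add(Add(-1, Mul(Rational(1, 3), 4)), Mul(2, -3))), Mul(-1, 305)) = Add(Mul(Mul(-2, 9), Add(Add(-1, Rational(4, 3)), -6)), -305) = Add(Mul(-18, Add(Rational(1, 3), -6)), -305) = Add(Mul(-18, Rational(-17, 3)), -305) = Add(102, -305) = -203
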